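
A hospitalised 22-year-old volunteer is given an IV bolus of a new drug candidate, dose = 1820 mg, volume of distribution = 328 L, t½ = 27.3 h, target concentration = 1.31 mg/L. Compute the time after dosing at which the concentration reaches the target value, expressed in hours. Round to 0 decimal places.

57 h

C₀ = Dose / Vd = 1820 / 328 = 5.549 mg/L
k = ln2 / t½ = 0.693147 / 27.3 = 0.02539 h⁻¹
t = ln(C₀ / C) / k = ln(5.549 / 1.31) / 0.02539
  = ln(4.236) / 0.02539 = 1.444 / 0.02539 = 56.87 h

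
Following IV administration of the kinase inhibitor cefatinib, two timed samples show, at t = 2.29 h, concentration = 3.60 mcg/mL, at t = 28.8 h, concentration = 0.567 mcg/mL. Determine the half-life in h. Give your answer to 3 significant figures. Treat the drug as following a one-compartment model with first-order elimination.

k = ln(C₁/C₂) / (t₂ − t₁) = ln(3.60/0.567) / (28.8 − 2.29)
  = 1.848 / 26.51 = 0.06971 h⁻¹
t½ = ln2 / k = 0.693147 / 0.06971 = 9.943 h

9.94 h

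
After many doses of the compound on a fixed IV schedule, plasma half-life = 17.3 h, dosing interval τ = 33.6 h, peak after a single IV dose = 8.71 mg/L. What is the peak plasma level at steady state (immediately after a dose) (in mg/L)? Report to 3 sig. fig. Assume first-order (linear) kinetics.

k = ln2 / t½ = 0.693147 / 17.3 = 0.04007 h⁻¹
e^(−kτ) = e^(−0.04007 × 33.6) = 0.2602
Accumulation ratio R = 1 / (1 − e^(−kτ)) = 1 / (1 − 0.2602) = 1.352
Steady-state peak = C₀ × R = 8.71 × 1.352 = 11.78 mg/L

11.8 mg/L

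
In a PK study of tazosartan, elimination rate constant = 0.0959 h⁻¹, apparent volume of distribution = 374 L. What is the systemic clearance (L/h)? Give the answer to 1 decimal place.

35.9 L/h

CL = k × Vd = 0.0959 × 374 = 35.87 L/h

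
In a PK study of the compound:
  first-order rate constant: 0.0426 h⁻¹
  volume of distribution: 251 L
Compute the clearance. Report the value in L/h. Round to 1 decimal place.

10.7 L/h

CL = k × Vd = 0.0426 × 251 = 10.69 L/h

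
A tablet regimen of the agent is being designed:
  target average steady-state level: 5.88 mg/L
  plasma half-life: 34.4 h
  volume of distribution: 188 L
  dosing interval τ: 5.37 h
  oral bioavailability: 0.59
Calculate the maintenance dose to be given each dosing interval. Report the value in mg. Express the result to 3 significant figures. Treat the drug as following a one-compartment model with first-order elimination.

203 mg

k = ln2 / t½ = 0.693147 / 34.4 = 0.02015 h⁻¹
CL = k × Vd = 0.02015 × 188 = 3.788 L/h
At steady state, F × (Dose/τ) = Css × CL.
Dose = Css × CL × τ / F = 5.88 × 3.788 × 5.37 / 0.59 = 202.7 mg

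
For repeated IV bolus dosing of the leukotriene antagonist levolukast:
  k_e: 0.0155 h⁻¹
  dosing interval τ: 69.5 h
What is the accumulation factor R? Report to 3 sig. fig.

e^(−kτ) = e^(−0.01550 × 69.5) = 0.3405
Accumulation ratio R = 1 / (1 − e^(−kτ)) = 1 / (1 − 0.3405) = 1.516

1.52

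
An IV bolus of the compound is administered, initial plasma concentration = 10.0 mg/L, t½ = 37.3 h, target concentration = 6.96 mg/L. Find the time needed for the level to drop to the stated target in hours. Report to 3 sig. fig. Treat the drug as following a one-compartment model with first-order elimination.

19.5 h

k = ln2 / t½ = 0.693147 / 37.3 = 0.01858 h⁻¹
t = ln(C₀ / C) / k = ln(10.00 / 6.96) / 0.01858
  = ln(1.437) / 0.01858 = 0.3626 / 0.01858 = 19.52 h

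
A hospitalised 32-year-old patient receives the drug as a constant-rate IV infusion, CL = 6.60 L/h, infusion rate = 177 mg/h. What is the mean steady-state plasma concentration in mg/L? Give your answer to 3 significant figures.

26.8 mg/L

At steady state Css = R₀ / CL = 177 / 6.600 = 26.82 mg/L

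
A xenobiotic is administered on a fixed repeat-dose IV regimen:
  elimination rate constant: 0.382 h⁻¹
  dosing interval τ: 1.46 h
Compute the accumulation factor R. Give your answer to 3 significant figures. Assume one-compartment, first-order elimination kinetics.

2.34

e^(−kτ) = e^(−0.3820 × 1.46) = 0.5725
Accumulation ratio R = 1 / (1 − e^(−kτ)) = 1 / (1 − 0.5725) = 2.339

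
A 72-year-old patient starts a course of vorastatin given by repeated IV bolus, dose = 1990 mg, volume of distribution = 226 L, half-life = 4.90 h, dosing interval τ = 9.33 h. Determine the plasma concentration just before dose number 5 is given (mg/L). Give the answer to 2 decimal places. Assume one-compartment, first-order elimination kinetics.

3.19 mg/L

C₀ per dose = Dose / Vd = 1990 / 226 = 8.805 mg/L
k = ln2 / t½ = 0.693147 / 4.90 = 0.1415 h⁻¹
Fraction remaining after one interval: r = e^(−kτ) = e^(−0.1415 × 9.33) = 0.2671
Before dose 5, 4 doses have been given (aged 1τ, 2τ, 3τ, 4τ).
C_trough = C₀ × (r + r² + … + r^4) = C₀ × r(1−r^4)/(1−r)
        = 8.805 × 0.2671 × (1 − 0.005090) / (1 − 0.2671) = 3.193 mg/L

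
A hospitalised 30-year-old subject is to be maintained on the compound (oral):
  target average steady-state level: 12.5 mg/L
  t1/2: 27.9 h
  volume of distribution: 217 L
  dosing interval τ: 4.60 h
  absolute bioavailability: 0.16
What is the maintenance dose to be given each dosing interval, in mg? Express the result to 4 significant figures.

1937 mg

k = ln2 / t½ = 0.693147 / 27.9 = 0.02484 h⁻¹
CL = k × Vd = 0.02484 × 217 = 5.390 L/h
At steady state, F × (Dose/τ) = Css × CL.
Dose = Css × CL × τ / F = 12.5 × 5.390 × 4.60 / 0.16 = 1937 mg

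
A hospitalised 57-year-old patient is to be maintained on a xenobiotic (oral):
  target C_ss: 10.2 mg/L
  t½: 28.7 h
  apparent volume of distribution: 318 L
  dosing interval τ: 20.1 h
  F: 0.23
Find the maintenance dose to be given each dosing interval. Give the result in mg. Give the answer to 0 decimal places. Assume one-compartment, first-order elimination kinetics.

k = ln2 / t½ = 0.693147 / 28.7 = 0.02415 h⁻¹
CL = k × Vd = 0.02415 × 318 = 7.680 L/h
At steady state, F × (Dose/τ) = Css × CL.
Dose = Css × CL × τ / F = 10.2 × 7.680 × 20.1 / 0.23 = 6846 mg

6846 mg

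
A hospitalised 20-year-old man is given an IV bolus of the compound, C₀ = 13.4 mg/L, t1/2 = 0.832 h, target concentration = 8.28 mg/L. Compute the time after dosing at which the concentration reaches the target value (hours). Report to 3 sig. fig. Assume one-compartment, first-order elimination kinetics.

k = ln2 / t½ = 0.693147 / 0.832 = 0.8331 h⁻¹
t = ln(C₀ / C) / k = ln(13.40 / 8.28) / 0.8331
  = ln(1.618) / 0.8331 = 0.4812 / 0.8331 = 0.5776 h

0.578 h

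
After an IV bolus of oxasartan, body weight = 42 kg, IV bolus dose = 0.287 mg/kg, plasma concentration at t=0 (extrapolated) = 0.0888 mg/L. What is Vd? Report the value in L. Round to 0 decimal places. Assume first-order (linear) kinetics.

136 L

Dose = 0.287 × 42 = 12.05 mg
Vd = Dose / C₀ = 12.05 / 0.0888 = 135.7 L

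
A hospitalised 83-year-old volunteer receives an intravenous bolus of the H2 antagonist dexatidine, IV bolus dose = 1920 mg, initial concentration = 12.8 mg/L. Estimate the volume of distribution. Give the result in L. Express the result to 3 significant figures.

150 L

Vd = Dose / C₀ = 1920 / 12.8 = 150.0 L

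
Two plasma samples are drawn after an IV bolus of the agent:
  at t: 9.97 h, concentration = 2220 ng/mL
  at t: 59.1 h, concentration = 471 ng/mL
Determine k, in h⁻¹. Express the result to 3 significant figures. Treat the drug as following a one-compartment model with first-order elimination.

0.0316 h⁻¹

k = ln(C₁/C₂) / (t₂ − t₁) = ln(2220/471) / (59.1 − 9.97)
  = 1.550 / 49.13 = 0.03155 h⁻¹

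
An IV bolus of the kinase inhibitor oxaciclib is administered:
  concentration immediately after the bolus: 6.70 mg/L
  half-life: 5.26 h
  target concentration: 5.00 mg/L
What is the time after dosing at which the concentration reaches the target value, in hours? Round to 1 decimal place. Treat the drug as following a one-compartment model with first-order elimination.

k = ln2 / t½ = 0.693147 / 5.26 = 0.1318 h⁻¹
t = ln(C₀ / C) / k = ln(6.700 / 5.00) / 0.1318
  = ln(1.340) / 0.1318 = 0.2927 / 0.1318 = 2.221 h

2.2 h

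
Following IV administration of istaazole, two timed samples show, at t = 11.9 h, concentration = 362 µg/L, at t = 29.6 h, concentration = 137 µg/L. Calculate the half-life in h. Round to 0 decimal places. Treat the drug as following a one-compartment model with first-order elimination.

k = ln(C₁/C₂) / (t₂ − t₁) = ln(362/137) / (29.6 − 11.9)
  = 0.9717 / 17.70 = 0.05490 h⁻¹
t½ = ln2 / k = 0.693147 / 0.05490 = 12.63 h

13 h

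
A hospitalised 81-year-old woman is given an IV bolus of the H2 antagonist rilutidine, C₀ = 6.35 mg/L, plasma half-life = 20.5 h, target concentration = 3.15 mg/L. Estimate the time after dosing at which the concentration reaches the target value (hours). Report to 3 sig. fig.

20.7 h

k = ln2 / t½ = 0.693147 / 20.5 = 0.03381 h⁻¹
t = ln(C₀ / C) / k = ln(6.350 / 3.15) / 0.03381
  = ln(2.016) / 0.03381 = 0.7011 / 0.03381 = 20.74 h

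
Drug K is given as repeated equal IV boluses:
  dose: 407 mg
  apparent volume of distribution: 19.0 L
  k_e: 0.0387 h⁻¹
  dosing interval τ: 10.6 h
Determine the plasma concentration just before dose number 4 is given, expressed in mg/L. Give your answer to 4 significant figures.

C₀ per dose = Dose / Vd = 407 / 19.0 = 21.42 mg/L
Fraction remaining after one interval: r = e^(−kτ) = e^(−0.03870 × 10.6) = 0.6635
Before dose 4, 3 doses have been given (aged 1τ, 2τ, 3τ).
C_trough = C₀ × (r + r² + … + r^3) = C₀ × r(1−r^3)/(1−r)
        = 21.42 × 0.6635 × (1 − 0.2921) / (1 − 0.6635) = 29.90 mg/L

29.90 mg/L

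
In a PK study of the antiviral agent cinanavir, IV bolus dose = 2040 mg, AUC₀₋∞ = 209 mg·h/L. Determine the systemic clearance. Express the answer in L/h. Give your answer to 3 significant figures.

9.76 L/h

CL = Dose / AUC = 2040 / 209 = 9.761 L/h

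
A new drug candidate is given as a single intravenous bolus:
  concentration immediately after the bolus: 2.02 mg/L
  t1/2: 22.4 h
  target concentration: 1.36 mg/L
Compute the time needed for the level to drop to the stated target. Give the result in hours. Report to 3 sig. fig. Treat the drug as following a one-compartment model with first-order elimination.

12.8 h

k = ln2 / t½ = 0.693147 / 22.4 = 0.03094 h⁻¹
t = ln(C₀ / C) / k = ln(2.020 / 1.36) / 0.03094
  = ln(1.485) / 0.03094 = 0.3954 / 0.03094 = 12.78 h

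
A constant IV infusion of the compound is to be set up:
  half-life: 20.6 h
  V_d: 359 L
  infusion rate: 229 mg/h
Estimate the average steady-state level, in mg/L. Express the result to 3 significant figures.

19.0 mg/L

k = ln2 / t½ = 0.693147 / 20.6 = 0.03365 h⁻¹
CL = k × Vd = 0.03365 × 359 = 12.08 L/h
At steady state Css = R₀ / CL = 229 / 12.08 = 18.96 mg/L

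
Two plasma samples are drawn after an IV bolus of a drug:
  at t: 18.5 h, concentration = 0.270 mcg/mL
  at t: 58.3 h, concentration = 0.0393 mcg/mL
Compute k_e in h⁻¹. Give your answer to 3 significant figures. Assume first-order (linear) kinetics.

0.0484 h⁻¹

k = ln(C₁/C₂) / (t₂ − t₁) = ln(0.270/0.0393) / (58.3 − 18.5)
  = 1.927 / 39.80 = 0.04842 h⁻¹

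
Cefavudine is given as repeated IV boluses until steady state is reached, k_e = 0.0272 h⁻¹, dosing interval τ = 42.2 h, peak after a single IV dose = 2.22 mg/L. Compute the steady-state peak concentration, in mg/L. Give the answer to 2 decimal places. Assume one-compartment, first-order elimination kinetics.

3.25 mg/L

e^(−kτ) = e^(−0.02720 × 42.2) = 0.3173
Accumulation ratio R = 1 / (1 − e^(−kτ)) = 1 / (1 − 0.3173) = 1.465
Steady-state peak = C₀ × R = 2.22 × 1.465 = 3.252 mg/L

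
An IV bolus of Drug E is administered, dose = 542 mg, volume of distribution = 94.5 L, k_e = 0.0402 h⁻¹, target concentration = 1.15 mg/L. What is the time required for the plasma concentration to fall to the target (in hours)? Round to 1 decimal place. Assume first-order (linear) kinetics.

40.0 h

C₀ = Dose / Vd = 542.0 / 94.5 = 5.735 mg/L
t = ln(C₀ / C) / k = ln(5.735 / 1.15) / 0.04020
  = ln(4.987) / 0.04020 = 1.607 / 0.04020 = 39.98 h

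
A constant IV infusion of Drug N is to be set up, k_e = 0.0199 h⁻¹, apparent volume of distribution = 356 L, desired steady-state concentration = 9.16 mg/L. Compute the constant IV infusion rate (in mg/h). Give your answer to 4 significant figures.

64.89 mg/h

CL = k × Vd = 0.01990 × 356 = 7.084 L/h
At steady state, infusion rate R₀ = Css × CL = 9.16 × 7.084 = 64.89 mg/h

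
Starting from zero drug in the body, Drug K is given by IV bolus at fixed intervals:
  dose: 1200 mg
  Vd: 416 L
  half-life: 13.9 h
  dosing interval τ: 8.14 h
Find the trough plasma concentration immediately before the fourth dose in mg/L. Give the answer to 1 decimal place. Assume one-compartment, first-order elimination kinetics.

C₀ per dose = Dose / Vd = 1200 / 416 = 2.885 mg/L
k = ln2 / t½ = 0.693147 / 13.9 = 0.04987 h⁻¹
Fraction remaining after one interval: r = e^(−kτ) = e^(−0.04987 × 8.14) = 0.6663
Before dose 4, 3 doses have been given (aged 1τ, 2τ, 3τ).
C_trough = C₀ × (r + r² + … + r^3) = C₀ × r(1−r^3)/(1−r)
        = 2.885 × 0.6663 × (1 − 0.2958) / (1 − 0.6663) = 4.057 mg/L

4.1 mg/L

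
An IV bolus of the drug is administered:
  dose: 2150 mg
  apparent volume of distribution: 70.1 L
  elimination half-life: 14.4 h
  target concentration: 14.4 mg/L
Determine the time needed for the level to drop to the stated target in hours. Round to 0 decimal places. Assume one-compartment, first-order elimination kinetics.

C₀ = Dose / Vd = 2150 / 70.1 = 30.67 mg/L
k = ln2 / t½ = 0.693147 / 14.4 = 0.04814 h⁻¹
t = ln(C₀ / C) / k = ln(30.67 / 14.4) / 0.04814
  = ln(2.130) / 0.04814 = 0.7561 / 0.04814 = 15.71 h

16 h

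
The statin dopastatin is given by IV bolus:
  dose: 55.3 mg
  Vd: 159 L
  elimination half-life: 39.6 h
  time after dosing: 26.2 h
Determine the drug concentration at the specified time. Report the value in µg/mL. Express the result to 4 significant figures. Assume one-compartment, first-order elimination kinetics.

C₀ = Dose / Vd = 55.30 / 159 = 0.3478 mg/L
k = ln2 / t½ = 0.693147 / 39.6 = 0.01750 h⁻¹
C = C₀ · e^(−k·t) = 0.3478 × e^(−0.01750 × 26.2)
  = 0.3478 × 0.6322 = 0.2199 mg/L
(0.2199 mg/L = 0.2199 µg/mL)

0.2199 µg/mL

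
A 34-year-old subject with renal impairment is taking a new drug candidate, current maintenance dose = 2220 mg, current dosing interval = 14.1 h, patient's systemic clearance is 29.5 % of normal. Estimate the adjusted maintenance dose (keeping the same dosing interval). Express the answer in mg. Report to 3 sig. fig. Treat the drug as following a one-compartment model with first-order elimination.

To keep the same average steady-state level, dosing rate must scale with clearance.
CL ratio = 29.5 / 100 = 0.2950
New dose (same interval) = 2220 × 0.2950 = 654.9 mg

655 mg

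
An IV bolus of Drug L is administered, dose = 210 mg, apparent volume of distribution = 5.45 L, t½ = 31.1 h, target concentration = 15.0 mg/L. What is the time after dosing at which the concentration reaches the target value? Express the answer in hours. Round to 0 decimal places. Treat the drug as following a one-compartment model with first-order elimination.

42 h

C₀ = Dose / Vd = 210.0 / 5.45 = 38.53 mg/L
k = ln2 / t½ = 0.693147 / 31.1 = 0.02229 h⁻¹
t = ln(C₀ / C) / k = ln(38.53 / 15.0) / 0.02229
  = ln(2.569) / 0.02229 = 0.9435 / 0.02229 = 42.33 h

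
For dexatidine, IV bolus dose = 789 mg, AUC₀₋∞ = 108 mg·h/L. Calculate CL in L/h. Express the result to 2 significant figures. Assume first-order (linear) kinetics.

CL = Dose / AUC = 789 / 108 = 7.306 L/h

7.3 L/h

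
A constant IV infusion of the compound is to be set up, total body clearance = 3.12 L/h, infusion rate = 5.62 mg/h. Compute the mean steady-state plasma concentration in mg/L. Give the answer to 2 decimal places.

At steady state Css = R₀ / CL = 5.62 / 3.120 = 1.801 mg/L

1.80 mg/L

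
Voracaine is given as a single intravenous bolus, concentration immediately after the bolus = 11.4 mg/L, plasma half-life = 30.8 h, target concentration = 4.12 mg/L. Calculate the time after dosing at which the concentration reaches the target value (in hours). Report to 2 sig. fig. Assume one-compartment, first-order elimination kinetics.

k = ln2 / t½ = 0.693147 / 30.8 = 0.02250 h⁻¹
t = ln(C₀ / C) / k = ln(11.40 / 4.12) / 0.02250
  = ln(2.767) / 0.02250 = 1.018 / 0.02250 = 45.24 h

45 h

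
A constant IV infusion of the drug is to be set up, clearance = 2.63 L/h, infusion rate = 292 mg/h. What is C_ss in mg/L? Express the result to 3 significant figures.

111 mg/L

At steady state Css = R₀ / CL = 292 / 2.630 = 111.0 mg/L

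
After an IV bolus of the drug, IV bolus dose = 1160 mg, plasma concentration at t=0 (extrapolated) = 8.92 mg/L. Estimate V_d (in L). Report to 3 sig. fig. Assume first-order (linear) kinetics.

Vd = Dose / C₀ = 1160 / 8.92 = 130.0 L

130 L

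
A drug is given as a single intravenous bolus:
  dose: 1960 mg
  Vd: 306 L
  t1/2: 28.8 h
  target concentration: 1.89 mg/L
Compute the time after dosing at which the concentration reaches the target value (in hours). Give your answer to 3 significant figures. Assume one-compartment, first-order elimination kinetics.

50.7 h

C₀ = Dose / Vd = 1960 / 306 = 6.405 mg/L
k = ln2 / t½ = 0.693147 / 28.8 = 0.02407 h⁻¹
t = ln(C₀ / C) / k = ln(6.405 / 1.89) / 0.02407
  = ln(3.389) / 0.02407 = 1.221 / 0.02407 = 50.73 h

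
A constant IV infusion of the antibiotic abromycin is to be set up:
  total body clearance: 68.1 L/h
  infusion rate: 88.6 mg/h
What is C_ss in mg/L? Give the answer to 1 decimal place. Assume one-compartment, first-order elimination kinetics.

1.3 mg/L

At steady state Css = R₀ / CL = 88.6 / 68.10 = 1.301 mg/L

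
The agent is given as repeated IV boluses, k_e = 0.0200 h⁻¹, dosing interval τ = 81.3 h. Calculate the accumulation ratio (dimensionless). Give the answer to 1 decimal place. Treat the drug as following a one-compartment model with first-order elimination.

e^(−kτ) = e^(−0.02000 × 81.3) = 0.1967
Accumulation ratio R = 1 / (1 − e^(−kτ)) = 1 / (1 − 0.1967) = 1.245

1.2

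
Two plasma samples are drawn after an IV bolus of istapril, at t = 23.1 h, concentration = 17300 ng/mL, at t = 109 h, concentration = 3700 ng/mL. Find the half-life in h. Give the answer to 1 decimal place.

k = ln(C₁/C₂) / (t₂ − t₁) = ln(17300/3700) / (109 − 23.1)
  = 1.542 / 85.90 = 0.01795 h⁻¹
t½ = ln2 / k = 0.693147 / 0.01795 = 38.62 h

38.6 h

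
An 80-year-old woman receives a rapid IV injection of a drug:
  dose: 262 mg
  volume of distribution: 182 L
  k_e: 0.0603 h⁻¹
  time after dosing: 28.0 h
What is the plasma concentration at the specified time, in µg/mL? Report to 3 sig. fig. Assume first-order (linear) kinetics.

C₀ = Dose / Vd = 262.0 / 182 = 1.440 mg/L
C = C₀ · e^(−k·t) = 1.440 × e^(−0.06030 × 28.0)
  = 1.440 × 0.1848 = 0.2661 mg/L
(0.2661 mg/L = 0.2661 µg/mL)

0.266 µg/mL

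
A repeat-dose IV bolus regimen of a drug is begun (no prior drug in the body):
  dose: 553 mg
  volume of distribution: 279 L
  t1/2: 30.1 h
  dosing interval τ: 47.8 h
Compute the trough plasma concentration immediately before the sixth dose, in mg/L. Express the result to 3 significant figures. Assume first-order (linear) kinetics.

C₀ per dose = Dose / Vd = 553 / 279 = 1.982 mg/L
k = ln2 / t½ = 0.693147 / 30.1 = 0.02303 h⁻¹
Fraction remaining after one interval: r = e^(−kτ) = e^(−0.02303 × 47.8) = 0.3326
Before dose 6, 5 doses have been given (aged 1τ, 2τ, 3τ, 4τ, 5τ).
C_trough = C₀ × (r + r² + … + r^5) = C₀ × r(1−r^5)/(1−r)
        = 1.982 × 0.3326 × (1 − 0.004070) / (1 − 0.3326) = 0.9837 mg/L

0.984 mg/L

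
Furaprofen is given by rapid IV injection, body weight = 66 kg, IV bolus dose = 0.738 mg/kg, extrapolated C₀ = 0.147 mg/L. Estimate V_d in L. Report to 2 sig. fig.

Dose = 0.738 × 66 = 48.71 mg
Vd = Dose / C₀ = 48.71 / 0.147 = 331.4 L

330 L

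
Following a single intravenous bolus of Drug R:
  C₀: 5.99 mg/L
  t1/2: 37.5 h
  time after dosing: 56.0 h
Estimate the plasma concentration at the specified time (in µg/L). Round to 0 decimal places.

2128 µg/L

k = ln2 / t½ = 0.693147 / 37.5 = 0.01848 h⁻¹
C = C₀ · e^(−k·t) = 5.990 × e^(−0.01848 × 56.0)
  = 5.990 × 0.3553 = 2.128 mg/L
Convert: 2.128 mg/L × 1000 = 2128 µg/L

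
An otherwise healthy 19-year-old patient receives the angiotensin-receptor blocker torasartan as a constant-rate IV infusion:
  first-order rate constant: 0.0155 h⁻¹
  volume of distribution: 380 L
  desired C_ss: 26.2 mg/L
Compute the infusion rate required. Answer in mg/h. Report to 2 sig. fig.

CL = k × Vd = 0.01550 × 380 = 5.890 L/h
At steady state, infusion rate R₀ = Css × CL = 26.2 × 5.890 = 154.3 mg/h

150 mg/h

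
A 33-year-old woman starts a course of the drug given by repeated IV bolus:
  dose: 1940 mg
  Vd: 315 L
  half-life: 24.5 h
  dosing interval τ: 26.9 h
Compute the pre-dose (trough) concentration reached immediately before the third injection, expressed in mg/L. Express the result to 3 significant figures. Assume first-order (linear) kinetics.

C₀ per dose = Dose / Vd = 1940 / 315 = 6.159 mg/L
k = ln2 / t½ = 0.693147 / 24.5 = 0.02829 h⁻¹
Fraction remaining after one interval: r = e^(−kτ) = e^(−0.02829 × 26.9) = 0.4672
Before dose 3, 2 doses have been given (aged 1τ, 2τ).
C_trough = C₀ × (r + r²) = 6.159 × (0.4672 + 0.2183) = 4.222 mg/L

4.22 mg/L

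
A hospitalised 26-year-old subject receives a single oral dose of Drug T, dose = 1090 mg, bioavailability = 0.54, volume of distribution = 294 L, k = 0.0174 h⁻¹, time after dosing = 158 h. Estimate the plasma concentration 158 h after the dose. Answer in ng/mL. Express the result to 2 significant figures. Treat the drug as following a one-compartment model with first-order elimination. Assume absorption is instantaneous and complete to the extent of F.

130 ng/mL

Amount reaching circulation = F × Dose = 0.54 × 1090 = 588.6 mg
C₀ = F·Dose / Vd = 588.6 / 294 = 2.002 mg/L
C = C₀ · e^(−k·t) = 2.002 × e^(−0.01740 × 158)
  = 2.002 × 0.06398 = 0.1281 mg/L
Convert: 0.1281 mg/L × 1000 = 128.1 ng/mL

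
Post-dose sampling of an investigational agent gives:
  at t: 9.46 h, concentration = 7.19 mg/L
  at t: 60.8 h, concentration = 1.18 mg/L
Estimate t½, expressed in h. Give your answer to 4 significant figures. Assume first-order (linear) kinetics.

19.69 h

k = ln(C₁/C₂) / (t₂ − t₁) = ln(7.19/1.18) / (60.8 − 9.46)
  = 1.807 / 51.34 = 0.03520 h⁻¹
t½ = ln2 / k = 0.693147 / 0.03520 = 19.69 h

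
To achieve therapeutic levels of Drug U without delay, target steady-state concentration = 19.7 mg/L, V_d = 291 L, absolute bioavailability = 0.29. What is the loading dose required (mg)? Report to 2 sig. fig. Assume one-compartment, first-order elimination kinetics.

LD = Css × Vd / F = 19.7 × 291 / 0.29 = 19770 mg

20000 mg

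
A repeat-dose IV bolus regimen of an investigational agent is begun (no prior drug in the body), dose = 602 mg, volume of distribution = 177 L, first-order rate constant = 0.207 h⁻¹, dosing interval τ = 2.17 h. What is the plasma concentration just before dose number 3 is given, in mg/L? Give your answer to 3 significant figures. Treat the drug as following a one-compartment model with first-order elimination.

C₀ per dose = Dose / Vd = 602 / 177 = 3.401 mg/L
Fraction remaining after one interval: r = e^(−kτ) = e^(−0.2070 × 2.17) = 0.6381
Before dose 3, 2 doses have been given (aged 1τ, 2τ).
C_trough = C₀ × (r + r²) = 3.401 × (0.6381 + 0.4072) = 3.555 mg/L

3.56 mg/L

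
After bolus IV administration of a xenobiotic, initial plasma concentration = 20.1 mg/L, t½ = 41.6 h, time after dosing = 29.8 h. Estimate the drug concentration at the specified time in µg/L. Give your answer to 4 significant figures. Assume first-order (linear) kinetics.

k = ln2 / t½ = 0.693147 / 41.6 = 0.01666 h⁻¹
C = C₀ · e^(−k·t) = 20.10 × e^(−0.01666 × 29.8)
  = 20.10 × 0.6087 = 12.23 mg/L
Convert: 12.23 mg/L × 1000 = 12230 µg/L

12230 µg/L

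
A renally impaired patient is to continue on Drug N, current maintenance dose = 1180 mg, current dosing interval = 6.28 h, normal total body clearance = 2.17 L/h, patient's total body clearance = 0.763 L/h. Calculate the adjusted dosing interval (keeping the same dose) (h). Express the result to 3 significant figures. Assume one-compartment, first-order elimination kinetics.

To keep the same average steady-state level, dosing rate must scale with clearance.
CL ratio = 0.763 / 2.17 = 0.3516
New interval (same dose) = 6.28 / 0.3516 = 17.86 h

17.9 h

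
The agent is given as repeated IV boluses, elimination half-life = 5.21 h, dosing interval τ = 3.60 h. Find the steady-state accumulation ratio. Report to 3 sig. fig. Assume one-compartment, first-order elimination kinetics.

k = ln2 / t½ = 0.693147 / 5.21 = 0.1330 h⁻¹
e^(−kτ) = e^(−0.1330 × 3.60) = 0.6195
Accumulation ratio R = 1 / (1 − e^(−kτ)) = 1 / (1 − 0.6195) = 2.628

2.63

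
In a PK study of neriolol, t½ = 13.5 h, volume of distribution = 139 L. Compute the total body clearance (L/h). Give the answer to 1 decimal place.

7.1 L/h

k = ln2 / t½ = 0.693147 / 13.5 = 0.05134 h⁻¹
CL = k × Vd = 0.05134 × 139 = 7.136 L/h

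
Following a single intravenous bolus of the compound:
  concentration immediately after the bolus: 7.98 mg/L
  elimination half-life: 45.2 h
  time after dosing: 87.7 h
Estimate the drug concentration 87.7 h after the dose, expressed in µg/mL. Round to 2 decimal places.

2.08 µg/mL

k = ln2 / t½ = 0.693147 / 45.2 = 0.01534 h⁻¹
C = C₀ · e^(−k·t) = 7.980 × e^(−0.01534 × 87.7)
  = 7.980 × 0.2605 = 2.079 mg/L
(2.079 mg/L = 2.079 µg/mL)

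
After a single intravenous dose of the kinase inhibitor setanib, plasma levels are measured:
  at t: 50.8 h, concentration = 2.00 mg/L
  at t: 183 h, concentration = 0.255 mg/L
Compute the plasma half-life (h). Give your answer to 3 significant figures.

k = ln(C₁/C₂) / (t₂ − t₁) = ln(2.00/0.255) / (183 − 50.8)
  = 2.060 / 132.2 = 0.01558 h⁻¹
t½ = ln2 / k = 0.693147 / 0.01558 = 44.49 h

44.5 h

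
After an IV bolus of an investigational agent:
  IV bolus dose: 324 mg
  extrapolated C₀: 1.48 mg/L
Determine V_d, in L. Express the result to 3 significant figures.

219 L

Vd = Dose / C₀ = 324.0 / 1.48 = 218.9 L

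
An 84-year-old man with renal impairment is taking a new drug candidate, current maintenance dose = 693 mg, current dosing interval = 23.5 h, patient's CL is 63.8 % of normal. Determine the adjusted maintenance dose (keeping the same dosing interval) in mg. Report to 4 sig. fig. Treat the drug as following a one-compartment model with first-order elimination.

442.1 mg

To keep the same average steady-state level, dosing rate must scale with clearance.
CL ratio = 63.8 / 100 = 0.6380
New dose (same interval) = 693 × 0.6380 = 442.1 mg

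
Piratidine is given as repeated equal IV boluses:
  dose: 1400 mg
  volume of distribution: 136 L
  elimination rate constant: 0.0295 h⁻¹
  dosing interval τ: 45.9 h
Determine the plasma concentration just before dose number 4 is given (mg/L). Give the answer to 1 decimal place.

C₀ per dose = Dose / Vd = 1400 / 136 = 10.29 mg/L
Fraction remaining after one interval: r = e^(−kτ) = e^(−0.02950 × 45.9) = 0.2582
Before dose 4, 3 doses have been given (aged 1τ, 2τ, 3τ).
C_trough = C₀ × (r + r² + … + r^3) = C₀ × r(1−r^3)/(1−r)
        = 10.29 × 0.2582 × (1 − 0.01721) / (1 − 0.2582) = 3.520 mg/L

3.5 mg/L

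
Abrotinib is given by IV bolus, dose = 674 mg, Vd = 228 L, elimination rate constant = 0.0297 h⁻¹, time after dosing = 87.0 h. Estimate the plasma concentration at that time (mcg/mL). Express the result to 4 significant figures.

0.2231 mcg/mL

C₀ = Dose / Vd = 674.0 / 228 = 2.956 mg/L
C = C₀ · e^(−k·t) = 2.956 × e^(−0.02970 × 87.0)
  = 2.956 × 0.07548 = 0.2231 mg/L
(0.2231 mg/L = 0.2231 mcg/mL)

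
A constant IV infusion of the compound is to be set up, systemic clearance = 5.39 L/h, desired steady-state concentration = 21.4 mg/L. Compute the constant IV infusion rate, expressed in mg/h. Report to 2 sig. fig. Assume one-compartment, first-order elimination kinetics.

120 mg/h

At steady state, infusion rate R₀ = Css × CL = 21.4 × 5.390 = 115.3 mg/h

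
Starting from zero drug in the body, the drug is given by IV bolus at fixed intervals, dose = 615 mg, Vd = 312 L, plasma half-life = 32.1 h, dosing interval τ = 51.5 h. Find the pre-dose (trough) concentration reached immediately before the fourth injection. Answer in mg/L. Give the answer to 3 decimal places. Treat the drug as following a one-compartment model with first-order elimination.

0.932 mg/L

C₀ per dose = Dose / Vd = 615 / 312 = 1.971 mg/L
k = ln2 / t½ = 0.693147 / 32.1 = 0.02159 h⁻¹
Fraction remaining after one interval: r = e^(−kτ) = e^(−0.02159 × 51.5) = 0.3289
Before dose 4, 3 doses have been given (aged 1τ, 2τ, 3τ).
C_trough = C₀ × (r + r² + … + r^3) = C₀ × r(1−r^3)/(1−r)
        = 1.971 × 0.3289 × (1 − 0.03558) / (1 − 0.3289) = 0.9316 mg/L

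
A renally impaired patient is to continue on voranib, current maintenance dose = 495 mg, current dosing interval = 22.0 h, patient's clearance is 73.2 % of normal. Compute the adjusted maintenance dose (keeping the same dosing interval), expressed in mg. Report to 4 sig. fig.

362.3 mg

To keep the same average steady-state level, dosing rate must scale with clearance.
CL ratio = 73.2 / 100 = 0.7320
New dose (same interval) = 495 × 0.7320 = 362.3 mg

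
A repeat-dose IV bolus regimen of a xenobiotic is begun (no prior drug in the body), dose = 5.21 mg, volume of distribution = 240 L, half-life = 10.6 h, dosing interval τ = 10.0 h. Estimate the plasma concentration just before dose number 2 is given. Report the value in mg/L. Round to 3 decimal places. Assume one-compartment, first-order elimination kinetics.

C₀ per dose = Dose / Vd = 5.21 / 240 = 0.02171 mg/L
k = ln2 / t½ = 0.693147 / 10.6 = 0.06539 h⁻¹
Fraction remaining after one interval: r = e^(−kτ) = e^(−0.06539 × 10.0) = 0.5200
Before dose 2, 1 dose has been given (aged 1τ).
C_trough = C₀ × r = 0.02171 × 0.5200 = 0.01129 mg/L

0.011 mg/L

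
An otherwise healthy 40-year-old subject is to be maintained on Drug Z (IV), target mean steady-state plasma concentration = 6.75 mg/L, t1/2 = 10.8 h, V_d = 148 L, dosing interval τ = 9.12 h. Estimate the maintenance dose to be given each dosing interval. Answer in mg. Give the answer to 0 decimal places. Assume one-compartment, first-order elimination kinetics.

585 mg

k = ln2 / t½ = 0.693147 / 10.8 = 0.06418 h⁻¹
CL = k × Vd = 0.06418 × 148 = 9.499 L/h
At steady state, Dose/τ = Css × CL.
Dose = Css × CL × τ = 6.75 × 9.499 × 9.12 = 584.8 mg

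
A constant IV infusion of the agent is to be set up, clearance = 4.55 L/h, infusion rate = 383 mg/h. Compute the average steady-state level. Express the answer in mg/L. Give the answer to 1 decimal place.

At steady state Css = R₀ / CL = 383 / 4.550 = 84.18 mg/L

84.2 mg/L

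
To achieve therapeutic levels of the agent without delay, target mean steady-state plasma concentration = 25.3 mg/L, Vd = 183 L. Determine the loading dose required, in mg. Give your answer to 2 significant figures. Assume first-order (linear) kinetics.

4600 mg

LD = Css × Vd = 25.3 × 183 = 4630 mg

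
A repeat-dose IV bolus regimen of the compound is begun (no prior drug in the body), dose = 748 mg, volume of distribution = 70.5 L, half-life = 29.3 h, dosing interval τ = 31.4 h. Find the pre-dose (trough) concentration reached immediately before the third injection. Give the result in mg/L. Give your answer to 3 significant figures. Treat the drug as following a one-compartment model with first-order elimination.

C₀ per dose = Dose / Vd = 748 / 70.5 = 10.61 mg/L
k = ln2 / t½ = 0.693147 / 29.3 = 0.02366 h⁻¹
Fraction remaining after one interval: r = e^(−kτ) = e^(−0.02366 × 31.4) = 0.4757
Before dose 3, 2 doses have been given (aged 1τ, 2τ).
C_trough = C₀ × (r + r²) = 10.61 × (0.4757 + 0.2263) = 7.448 mg/L

7.45 mg/L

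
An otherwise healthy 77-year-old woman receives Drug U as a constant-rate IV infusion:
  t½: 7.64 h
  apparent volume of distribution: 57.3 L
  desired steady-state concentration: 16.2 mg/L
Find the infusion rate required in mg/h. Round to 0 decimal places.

k = ln2 / t½ = 0.693147 / 7.64 = 0.09073 h⁻¹
CL = k × Vd = 0.09073 × 57.3 = 5.199 L/h
At steady state, infusion rate R₀ = Css × CL = 16.2 × 5.199 = 84.22 mg/h

84 mg/h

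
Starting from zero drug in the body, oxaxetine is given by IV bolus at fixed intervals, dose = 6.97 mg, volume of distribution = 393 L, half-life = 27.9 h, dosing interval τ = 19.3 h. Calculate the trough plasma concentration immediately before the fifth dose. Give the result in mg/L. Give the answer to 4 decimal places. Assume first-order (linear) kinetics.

0.0246 mg/L

C₀ per dose = Dose / Vd = 6.97 / 393 = 0.01774 mg/L
k = ln2 / t½ = 0.693147 / 27.9 = 0.02484 h⁻¹
Fraction remaining after one interval: r = e^(−kτ) = e^(−0.02484 × 19.3) = 0.6191
Before dose 5, 4 doses have been given (aged 1τ, 2τ, 3τ, 4τ).
C_trough = C₀ × (r + r² + … + r^4) = C₀ × r(1−r^4)/(1−r)
        = 0.01774 × 0.6191 × (1 − 0.1469) / (1 − 0.6191) = 0.02460 mg/L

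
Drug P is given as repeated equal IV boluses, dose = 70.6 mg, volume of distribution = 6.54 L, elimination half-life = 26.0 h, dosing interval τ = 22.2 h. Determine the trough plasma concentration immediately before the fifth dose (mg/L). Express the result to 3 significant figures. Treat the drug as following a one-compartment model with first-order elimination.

12.1 mg/L

C₀ per dose = Dose / Vd = 70.6 / 6.54 = 10.80 mg/L
k = ln2 / t½ = 0.693147 / 26.0 = 0.02666 h⁻¹
Fraction remaining after one interval: r = e^(−kτ) = e^(−0.02666 × 22.2) = 0.5533
Before dose 5, 4 doses have been given (aged 1τ, 2τ, 3τ, 4τ).
C_trough = C₀ × (r + r² + … + r^4) = C₀ × r(1−r^4)/(1−r)
        = 10.80 × 0.5533 × (1 − 0.09372) / (1 − 0.5533) = 12.12 mg/L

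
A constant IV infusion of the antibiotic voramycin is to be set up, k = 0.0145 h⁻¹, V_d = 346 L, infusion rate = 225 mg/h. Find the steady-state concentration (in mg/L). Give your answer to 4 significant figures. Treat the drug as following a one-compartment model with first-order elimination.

44.85 mg/L

CL = k × Vd = 0.01450 × 346 = 5.017 L/h
At steady state Css = R₀ / CL = 225 / 5.017 = 44.85 mg/L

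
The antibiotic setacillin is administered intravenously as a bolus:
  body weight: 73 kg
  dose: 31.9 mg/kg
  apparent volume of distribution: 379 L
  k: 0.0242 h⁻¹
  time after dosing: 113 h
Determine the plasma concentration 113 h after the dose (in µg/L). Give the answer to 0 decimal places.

399 µg/L

Total dose = 31.9 × 73 = 2329 mg
C₀ = Dose / Vd = 2329 / 379 = 6.145 mg/L
C = C₀ · e^(−k·t) = 6.145 × e^(−0.02420 × 113)
  = 6.145 × 0.06492 = 0.3989 mg/L
Convert: 0.3989 mg/L × 1000 = 398.9 µg/L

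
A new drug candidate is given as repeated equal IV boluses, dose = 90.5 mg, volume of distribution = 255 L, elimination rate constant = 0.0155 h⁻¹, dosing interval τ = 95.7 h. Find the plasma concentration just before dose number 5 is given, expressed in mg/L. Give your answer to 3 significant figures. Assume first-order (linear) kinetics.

0.104 mg/L

C₀ per dose = Dose / Vd = 90.5 / 255 = 0.3549 mg/L
Fraction remaining after one interval: r = e^(−kτ) = e^(−0.01550 × 95.7) = 0.2269
Before dose 5, 4 doses have been given (aged 1τ, 2τ, 3τ, 4τ).
C_trough = C₀ × (r + r² + … + r^4) = C₀ × r(1−r^4)/(1−r)
        = 0.3549 × 0.2269 × (1 − 0.002651) / (1 − 0.2269) = 0.1039 mg/L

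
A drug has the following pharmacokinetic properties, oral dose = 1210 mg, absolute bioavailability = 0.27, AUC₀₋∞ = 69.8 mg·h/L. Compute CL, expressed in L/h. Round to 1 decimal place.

4.7 L/h

CL = F·Dose / AUC = 0.27 × 1210 / 69.8 = 4.681 L/h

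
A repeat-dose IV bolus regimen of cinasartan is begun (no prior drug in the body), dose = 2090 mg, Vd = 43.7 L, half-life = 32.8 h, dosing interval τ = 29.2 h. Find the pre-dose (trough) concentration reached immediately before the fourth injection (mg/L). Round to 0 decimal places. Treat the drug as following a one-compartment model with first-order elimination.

C₀ per dose = Dose / Vd = 2090 / 43.7 = 47.83 mg/L
k = ln2 / t½ = 0.693147 / 32.8 = 0.02113 h⁻¹
Fraction remaining after one interval: r = e^(−kτ) = e^(−0.02113 × 29.2) = 0.5396
Before dose 4, 3 doses have been given (aged 1τ, 2τ, 3τ).
C_trough = C₀ × (r + r² + … + r^3) = C₀ × r(1−r^3)/(1−r)
        = 47.83 × 0.5396 × (1 − 0.1571) / (1 − 0.5396) = 47.25 mg/L

47 mg/L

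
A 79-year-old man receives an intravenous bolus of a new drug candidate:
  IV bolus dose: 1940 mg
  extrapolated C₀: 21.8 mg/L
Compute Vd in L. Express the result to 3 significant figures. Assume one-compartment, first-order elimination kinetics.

89.0 L

Vd = Dose / C₀ = 1940 / 21.8 = 88.99 L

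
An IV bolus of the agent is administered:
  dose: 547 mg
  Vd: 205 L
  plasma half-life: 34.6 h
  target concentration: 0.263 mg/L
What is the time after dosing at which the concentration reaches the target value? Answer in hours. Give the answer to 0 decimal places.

116 h

C₀ = Dose / Vd = 547.0 / 205 = 2.668 mg/L
k = ln2 / t½ = 0.693147 / 34.6 = 0.02003 h⁻¹
t = ln(C₀ / C) / k = ln(2.668 / 0.263) / 0.02003
  = ln(10.14) / 0.02003 = 2.316 / 0.02003 = 115.6 h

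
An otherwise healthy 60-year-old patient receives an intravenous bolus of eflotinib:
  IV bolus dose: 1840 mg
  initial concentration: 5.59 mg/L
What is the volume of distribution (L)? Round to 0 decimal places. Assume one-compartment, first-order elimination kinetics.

Vd = Dose / C₀ = 1840 / 5.59 = 329.2 L

329 L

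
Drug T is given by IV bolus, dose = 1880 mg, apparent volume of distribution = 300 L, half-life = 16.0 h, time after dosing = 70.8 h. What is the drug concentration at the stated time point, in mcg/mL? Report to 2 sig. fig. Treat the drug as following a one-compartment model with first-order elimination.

0.29 mcg/mL

C₀ = Dose / Vd = 1880 / 300 = 6.267 mg/L
k = ln2 / t½ = 0.693147 / 16.0 = 0.04332 h⁻¹
C = C₀ · e^(−k·t) = 6.267 × e^(−0.04332 × 70.8)
  = 6.267 × 0.04656 = 0.2918 mg/L
(0.2918 mg/L = 0.2918 mcg/mL)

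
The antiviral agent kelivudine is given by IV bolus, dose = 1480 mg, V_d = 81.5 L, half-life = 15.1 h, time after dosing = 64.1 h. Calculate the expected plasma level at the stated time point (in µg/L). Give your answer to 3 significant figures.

C₀ = Dose / Vd = 1480 / 81.5 = 18.16 mg/L
k = ln2 / t½ = 0.693147 / 15.1 = 0.04590 h⁻¹
C = C₀ · e^(−k·t) = 18.16 × e^(−0.04590 × 64.1)
  = 18.16 × 0.05275 = 0.9579 mg/L
Convert: 0.9579 mg/L × 1000 = 957.9 µg/L

958 µg/L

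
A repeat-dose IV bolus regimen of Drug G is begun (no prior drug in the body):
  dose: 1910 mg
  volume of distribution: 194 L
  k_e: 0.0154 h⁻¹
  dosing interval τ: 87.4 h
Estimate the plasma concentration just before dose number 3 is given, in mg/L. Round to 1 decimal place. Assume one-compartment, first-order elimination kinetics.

C₀ per dose = Dose / Vd = 1910 / 194 = 9.845 mg/L
Fraction remaining after one interval: r = e^(−kτ) = e^(−0.01540 × 87.4) = 0.2603
Before dose 3, 2 doses have been given (aged 1τ, 2τ).
C_trough = C₀ × (r + r²) = 9.845 × (0.2603 + 0.06776) = 3.230 mg/L

3.2 mg/L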